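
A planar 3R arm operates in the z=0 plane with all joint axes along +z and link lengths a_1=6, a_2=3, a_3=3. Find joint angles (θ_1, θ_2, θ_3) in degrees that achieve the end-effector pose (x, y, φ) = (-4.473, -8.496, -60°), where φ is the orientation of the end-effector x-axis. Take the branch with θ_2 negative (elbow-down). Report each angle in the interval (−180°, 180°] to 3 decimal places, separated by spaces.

-120.728 -44.986 105.714

wrist centre = target − a_3·(cos φ, sin φ) = (-5.9730, -5.8979)
cos θ_2 = (70.4622−6²−3²)/(2·6·3) = 0.7073; θ_2 = -44.9856° (elbow-down)
β = atan2(-5.8979,-5.9730) = -135.3624°; ψ = atan2(-2.1208,8.1219) = -14.6344°
θ_1 = β − ψ = -120.7280°
θ_3 = φ − θ_1 − θ_2 = 105.7136° (wrapped to (-180°,180°])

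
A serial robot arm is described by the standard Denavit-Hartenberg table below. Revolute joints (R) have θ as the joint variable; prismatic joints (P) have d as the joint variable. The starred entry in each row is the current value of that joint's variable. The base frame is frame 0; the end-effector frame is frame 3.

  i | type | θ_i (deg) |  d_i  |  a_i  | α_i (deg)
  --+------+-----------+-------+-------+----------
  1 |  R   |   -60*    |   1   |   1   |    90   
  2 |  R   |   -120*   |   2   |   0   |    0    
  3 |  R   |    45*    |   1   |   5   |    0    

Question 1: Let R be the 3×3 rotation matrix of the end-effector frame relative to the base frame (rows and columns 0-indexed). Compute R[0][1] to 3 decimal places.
End-effector y-axis (col 1 of R) = (0.4830,-0.8365,0.2588)
R[0][1] = 0.4830

0.483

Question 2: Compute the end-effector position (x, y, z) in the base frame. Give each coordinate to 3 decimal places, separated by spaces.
after link 1: o_1 = (0.5000, -0.8660, 1.0000)
after link 2: o_2 = (-1.2321, -1.8660, 1.0000)
after link 3: o_3 = (-1.4510, -3.4867, -3.8296)

-1.451 -3.487 -3.830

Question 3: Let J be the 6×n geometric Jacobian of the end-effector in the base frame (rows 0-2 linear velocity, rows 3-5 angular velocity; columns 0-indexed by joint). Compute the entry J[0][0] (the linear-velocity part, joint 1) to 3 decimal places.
3.487

axis z_0 = ẑ; lever o_n−o_0 = (-1.4510,-3.4867,-3.8296)
cross product → J_v[:, 0] = (3.4867,-1.4510,0.0000)
J_ω[:, 0] = z_0
entry J[0][0] = 3.4867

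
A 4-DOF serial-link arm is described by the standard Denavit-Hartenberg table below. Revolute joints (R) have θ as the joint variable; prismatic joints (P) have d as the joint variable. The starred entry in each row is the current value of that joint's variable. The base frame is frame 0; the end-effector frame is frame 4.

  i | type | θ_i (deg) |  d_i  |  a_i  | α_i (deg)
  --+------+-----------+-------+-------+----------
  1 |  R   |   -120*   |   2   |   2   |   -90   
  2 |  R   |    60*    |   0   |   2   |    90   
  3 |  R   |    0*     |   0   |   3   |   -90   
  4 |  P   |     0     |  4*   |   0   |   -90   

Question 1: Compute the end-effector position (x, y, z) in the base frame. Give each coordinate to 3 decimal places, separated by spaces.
after link 1: o_1 = (-1.0000, -1.7321, 2.0000)
after link 2: o_2 = (-1.5000, -2.5981, 0.2679)
after link 3: o_3 = (-2.2500, -3.8971, -2.3301)
after link 4: o_4 = (1.2141, -5.8971, -2.3301)

1.214 -5.897 -2.330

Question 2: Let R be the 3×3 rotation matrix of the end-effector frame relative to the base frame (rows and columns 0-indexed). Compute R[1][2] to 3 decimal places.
End-effector z-axis (col 2 of R) = (0.4330,0.7500,-0.5000)
R[1][2] = 0.7500

0.750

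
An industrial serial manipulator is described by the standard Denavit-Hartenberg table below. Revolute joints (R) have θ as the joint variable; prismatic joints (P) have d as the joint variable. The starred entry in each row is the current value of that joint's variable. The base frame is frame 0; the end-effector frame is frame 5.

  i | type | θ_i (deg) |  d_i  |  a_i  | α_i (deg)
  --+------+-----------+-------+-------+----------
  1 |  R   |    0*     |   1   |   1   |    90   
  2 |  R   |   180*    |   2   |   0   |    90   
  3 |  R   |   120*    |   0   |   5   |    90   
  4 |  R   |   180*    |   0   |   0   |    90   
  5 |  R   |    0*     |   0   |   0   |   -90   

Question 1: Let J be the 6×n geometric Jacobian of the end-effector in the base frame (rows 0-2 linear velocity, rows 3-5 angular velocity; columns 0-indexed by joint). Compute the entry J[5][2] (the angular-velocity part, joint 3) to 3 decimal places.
1.000

axis z_2 = (0.0000,0.0000,1.0000); lever o_n−o_2 = (2.5000,-4.3301,-0.0000)
cross product → J_v[:, 2] = (4.3301,2.5000,-0.0000)
J_ω[:, 2] = z_2
entry J[5][2] = 1.0000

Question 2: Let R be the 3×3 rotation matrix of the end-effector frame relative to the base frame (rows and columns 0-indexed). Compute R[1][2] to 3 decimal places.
-0.500

End-effector z-axis (col 2 of R) = (-0.8660,-0.5000,0.0000)
R[1][2] = -0.5000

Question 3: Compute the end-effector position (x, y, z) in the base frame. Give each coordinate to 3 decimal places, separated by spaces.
3.500 -6.330 1.000

after link 1: o_1 = (1.0000, 0.0000, 1.0000)
after link 2: o_2 = (1.0000, -2.0000, 1.0000)
after link 3: o_3 = (3.5000, -6.3301, 1.0000)
after link 4: o_4 = (3.5000, -6.3301, 1.0000)
after link 5: o_5 = (3.5000, -6.3301, 1.0000)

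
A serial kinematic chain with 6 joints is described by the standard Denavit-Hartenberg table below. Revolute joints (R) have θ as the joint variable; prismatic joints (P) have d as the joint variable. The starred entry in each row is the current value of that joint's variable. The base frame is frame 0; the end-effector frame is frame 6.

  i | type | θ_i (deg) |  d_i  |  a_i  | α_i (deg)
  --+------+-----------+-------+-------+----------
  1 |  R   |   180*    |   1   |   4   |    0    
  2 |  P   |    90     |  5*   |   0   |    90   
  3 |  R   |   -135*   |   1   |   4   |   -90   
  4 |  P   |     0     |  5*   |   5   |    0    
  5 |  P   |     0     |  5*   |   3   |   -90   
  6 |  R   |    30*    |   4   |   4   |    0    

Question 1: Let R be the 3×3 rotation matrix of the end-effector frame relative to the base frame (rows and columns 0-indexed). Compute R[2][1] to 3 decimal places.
0.966

End-effector y-axis (col 1 of R) = (0.0000,0.2588,0.9659)
R[2][1] = 0.9659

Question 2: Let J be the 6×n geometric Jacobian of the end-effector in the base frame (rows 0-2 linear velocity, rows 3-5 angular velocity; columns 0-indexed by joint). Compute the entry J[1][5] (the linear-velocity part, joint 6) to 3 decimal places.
1.035

axis z_5 = (1.0000,-0.0000,-0.0000); lever o_n−o_5 = (4.0000,3.8637,-1.0353)
cross product → J_v[:, 5] = (0.0000,1.0353,3.8637)
J_ω[:, 5] = z_5
entry J[1][5] = 1.0353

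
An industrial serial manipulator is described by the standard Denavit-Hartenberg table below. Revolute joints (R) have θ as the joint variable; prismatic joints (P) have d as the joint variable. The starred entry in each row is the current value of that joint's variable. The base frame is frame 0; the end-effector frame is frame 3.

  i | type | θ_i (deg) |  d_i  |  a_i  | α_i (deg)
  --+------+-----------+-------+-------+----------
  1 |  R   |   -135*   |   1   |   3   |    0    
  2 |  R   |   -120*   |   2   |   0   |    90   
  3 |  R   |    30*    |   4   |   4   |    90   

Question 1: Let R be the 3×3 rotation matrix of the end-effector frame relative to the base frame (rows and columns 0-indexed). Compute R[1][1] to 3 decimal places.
0.259

End-effector y-axis (col 1 of R) = (0.9659,0.2588,0.0000)
R[1][1] = 0.2588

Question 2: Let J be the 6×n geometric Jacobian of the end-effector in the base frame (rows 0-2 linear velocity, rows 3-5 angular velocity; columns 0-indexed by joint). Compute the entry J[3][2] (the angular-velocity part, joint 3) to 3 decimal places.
axis z_2 = (0.9659,0.2588,0.0000); lever o_n−o_2 = (2.9671,4.3813,2.0000)
cross product → J_v[:, 2] = (0.5176,-1.9319,3.4641)
J_ω[:, 2] = z_2
entry J[3][2] = 0.9659

0.966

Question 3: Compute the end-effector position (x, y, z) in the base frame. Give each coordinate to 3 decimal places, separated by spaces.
after link 1: o_1 = (-2.1213, -2.1213, 1.0000)
after link 2: o_2 = (-2.1213, -2.1213, 3.0000)
after link 3: o_3 = (0.8458, 2.2600, 5.0000)

0.846 2.260 5.000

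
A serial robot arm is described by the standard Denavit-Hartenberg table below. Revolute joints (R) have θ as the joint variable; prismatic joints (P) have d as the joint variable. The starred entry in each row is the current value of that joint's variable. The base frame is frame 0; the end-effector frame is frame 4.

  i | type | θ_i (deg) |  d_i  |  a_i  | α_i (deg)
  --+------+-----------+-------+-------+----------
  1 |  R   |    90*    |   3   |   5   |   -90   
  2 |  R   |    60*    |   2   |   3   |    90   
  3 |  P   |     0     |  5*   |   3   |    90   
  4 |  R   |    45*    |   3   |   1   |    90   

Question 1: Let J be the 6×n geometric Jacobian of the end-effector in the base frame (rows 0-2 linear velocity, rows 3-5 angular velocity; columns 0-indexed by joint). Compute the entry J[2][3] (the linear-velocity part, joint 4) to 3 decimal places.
axis z_3 = (1.0000,0.0000,0.0000); lever o_n−o_3 = (3.0000,0.9659,-0.2588)
cross product → J_v[:, 3] = (-0.0000,0.2588,0.9659)
J_ω[:, 3] = z_3
entry J[2][3] = 0.9659

0.966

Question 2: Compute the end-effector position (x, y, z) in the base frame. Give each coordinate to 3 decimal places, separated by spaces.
1.000 13.296 0.045

after link 1: o_1 = (0.0000, 5.0000, 3.0000)
after link 2: o_2 = (-2.0000, 6.5000, 0.4019)
after link 3: o_3 = (-2.0000, 12.3301, 0.3038)
after link 4: o_4 = (1.0000, 13.2961, 0.0450)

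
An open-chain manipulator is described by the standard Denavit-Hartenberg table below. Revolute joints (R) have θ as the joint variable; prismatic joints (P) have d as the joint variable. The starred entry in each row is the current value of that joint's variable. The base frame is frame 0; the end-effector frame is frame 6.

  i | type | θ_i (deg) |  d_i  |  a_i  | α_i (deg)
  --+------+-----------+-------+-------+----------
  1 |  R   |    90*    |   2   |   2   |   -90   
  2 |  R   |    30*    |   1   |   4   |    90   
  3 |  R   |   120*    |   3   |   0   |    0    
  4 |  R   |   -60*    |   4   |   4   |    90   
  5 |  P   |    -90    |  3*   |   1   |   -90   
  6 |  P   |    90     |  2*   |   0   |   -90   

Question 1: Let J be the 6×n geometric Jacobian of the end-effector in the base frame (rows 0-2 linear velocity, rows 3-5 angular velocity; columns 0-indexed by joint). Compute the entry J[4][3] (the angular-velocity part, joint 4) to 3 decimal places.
axis z_3 = (0.0000,0.5000,0.8660); lever o_n−o_3 = (-3.6962,6.3481,-0.2010)
cross product → J_v[:, 3] = (-5.5981,-3.2010,1.8481)
J_ω[:, 3] = z_3
entry J[4][3] = 0.5000

0.500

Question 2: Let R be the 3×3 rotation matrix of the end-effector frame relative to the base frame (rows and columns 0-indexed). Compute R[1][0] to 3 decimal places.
-0.750

End-effector x-axis (col 0 of R) = (-0.5000,-0.7500,0.4330)
R[1][0] = -0.7500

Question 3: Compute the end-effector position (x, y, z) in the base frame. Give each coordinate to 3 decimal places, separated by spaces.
-4.696 13.312 2.397

after link 1: o_1 = (0.0000, 2.0000, 2.0000)
after link 2: o_2 = (-1.0000, 5.4641, 0.0000)
after link 3: o_3 = (-1.0000, 6.9641, 2.5981)
after link 4: o_4 = (-4.4641, 10.6962, 5.0622)
after link 5: o_5 = (-2.9641, 12.4462, 2.8971)
after link 6: o_6 = (-4.6962, 13.3122, 2.3971)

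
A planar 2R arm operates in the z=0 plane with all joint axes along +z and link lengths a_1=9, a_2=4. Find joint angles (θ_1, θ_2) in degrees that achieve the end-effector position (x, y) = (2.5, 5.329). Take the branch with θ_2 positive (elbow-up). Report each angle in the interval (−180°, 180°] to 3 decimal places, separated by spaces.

45.002 149.997

cos θ_2 = (34.6482−9²−4²)/(2·9·4) = -0.8660; θ_2 = 149.9967° (elbow-up)
β = atan2(5.3290,2.5000) = 64.8673°; ψ = atan2(2.0002,5.5360) = 19.8651°
θ_1 = β − ψ = 45.0021°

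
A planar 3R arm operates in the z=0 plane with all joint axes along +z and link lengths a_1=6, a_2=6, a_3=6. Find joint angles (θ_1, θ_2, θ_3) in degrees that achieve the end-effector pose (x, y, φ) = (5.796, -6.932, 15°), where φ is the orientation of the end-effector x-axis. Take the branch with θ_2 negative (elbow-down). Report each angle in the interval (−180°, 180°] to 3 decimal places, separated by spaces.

-44.995 -90.005 149.999

wrist centre = target − a_3·(cos φ, sin φ) = (0.0004, -8.4849)
cos θ_2 = (71.9938−6²−6²)/(2·6·6) = -0.0001; θ_2 = -90.0050° (elbow-down)
β = atan2(-8.4849,0.0004) = -89.9970°; ψ = atan2(-6.0000,5.9995) = -45.0025°
θ_1 = β − ψ = -44.9945°
θ_3 = φ − θ_1 − θ_2 = 149.9995° (wrapped to (-180°,180°])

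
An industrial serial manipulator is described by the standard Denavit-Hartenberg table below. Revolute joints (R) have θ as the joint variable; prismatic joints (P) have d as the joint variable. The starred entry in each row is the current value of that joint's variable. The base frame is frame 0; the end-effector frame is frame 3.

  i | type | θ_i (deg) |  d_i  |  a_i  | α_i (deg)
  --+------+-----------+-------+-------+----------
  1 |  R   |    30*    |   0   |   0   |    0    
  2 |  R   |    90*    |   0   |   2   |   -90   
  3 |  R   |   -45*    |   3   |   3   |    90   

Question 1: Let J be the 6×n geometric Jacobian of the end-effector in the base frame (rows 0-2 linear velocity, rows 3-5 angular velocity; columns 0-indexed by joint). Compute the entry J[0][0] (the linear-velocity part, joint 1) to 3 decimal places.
-2.069

axis z_0 = ẑ; lever o_n−o_0 = (-4.6587,2.0692,2.1213)
cross product → J_v[:, 0] = (-2.0692,-4.6587,0.0000)
J_ω[:, 0] = z_0
entry J[0][0] = -2.0692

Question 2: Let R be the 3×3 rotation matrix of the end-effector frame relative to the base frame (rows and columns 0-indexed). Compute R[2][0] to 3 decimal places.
0.707

End-effector x-axis (col 0 of R) = (-0.3536,0.6124,0.7071)
R[2][0] = 0.7071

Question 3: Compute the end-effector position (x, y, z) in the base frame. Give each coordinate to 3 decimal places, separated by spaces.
after link 1: o_1 = (0.0000, 0.0000, 0.0000)
after link 2: o_2 = (-1.0000, 1.7321, 0.0000)
after link 3: o_3 = (-4.6587, 2.0692, 2.1213)

-4.659 2.069 2.121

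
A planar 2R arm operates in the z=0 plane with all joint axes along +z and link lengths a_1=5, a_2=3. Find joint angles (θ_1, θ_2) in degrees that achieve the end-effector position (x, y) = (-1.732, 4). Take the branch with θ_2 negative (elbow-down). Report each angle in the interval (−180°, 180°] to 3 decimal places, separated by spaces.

cos θ_2 = (18.9998−5²−3²)/(2·5·3) = -0.5000; θ_2 = -120.0004° (elbow-down)
β = atan2(4.0000,-1.7320) = 113.4126°; ψ = atan2(-2.5981,3.5000) = -36.5868°
θ_1 = β − ψ = 149.9994°

149.999 -120.000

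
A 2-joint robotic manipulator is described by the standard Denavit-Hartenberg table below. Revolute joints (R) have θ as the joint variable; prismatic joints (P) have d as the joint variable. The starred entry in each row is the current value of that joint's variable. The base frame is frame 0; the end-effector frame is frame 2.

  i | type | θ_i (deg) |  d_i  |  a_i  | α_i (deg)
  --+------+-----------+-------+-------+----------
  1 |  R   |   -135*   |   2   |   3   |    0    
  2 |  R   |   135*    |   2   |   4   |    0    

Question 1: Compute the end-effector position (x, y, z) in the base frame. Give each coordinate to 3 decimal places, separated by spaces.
after link 1: o_1 = (-2.1213, -2.1213, 2.0000)
after link 2: o_2 = (1.8787, -2.1213, 4.0000)

1.879 -2.121 4.000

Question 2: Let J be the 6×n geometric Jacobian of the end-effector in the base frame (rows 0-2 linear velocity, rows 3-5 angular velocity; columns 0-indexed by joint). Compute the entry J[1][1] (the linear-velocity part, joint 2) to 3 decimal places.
axis z_1 = (0.0000,0.0000,1.0000); lever o_n−o_1 = (4.0000,0.0000,2.0000)
cross product → J_v[:, 1] = (0.0000,4.0000,0.0000)
J_ω[:, 1] = z_1
entry J[1][1] = 4.0000

4.000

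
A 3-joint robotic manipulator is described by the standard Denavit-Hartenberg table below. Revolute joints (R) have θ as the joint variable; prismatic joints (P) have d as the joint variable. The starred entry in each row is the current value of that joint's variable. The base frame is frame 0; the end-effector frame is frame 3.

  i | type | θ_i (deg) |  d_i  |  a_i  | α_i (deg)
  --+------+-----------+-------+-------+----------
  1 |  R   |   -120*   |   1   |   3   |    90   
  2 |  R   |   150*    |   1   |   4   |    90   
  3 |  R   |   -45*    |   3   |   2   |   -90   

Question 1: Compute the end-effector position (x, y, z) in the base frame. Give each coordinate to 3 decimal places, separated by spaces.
after link 1: o_1 = (-1.5000, -2.5981, 1.0000)
after link 2: o_2 = (-0.6340, 0.9019, 3.0000)
after link 3: o_3 = (0.4531, -0.0436, 6.3052)

0.453 -0.044 6.305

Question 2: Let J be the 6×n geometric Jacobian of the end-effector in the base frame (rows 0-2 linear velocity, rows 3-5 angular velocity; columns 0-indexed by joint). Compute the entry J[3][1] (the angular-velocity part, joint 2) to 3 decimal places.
axis z_1 = (-0.8660,0.5000,0.0000); lever o_n−o_1 = (1.9531,2.5545,5.3052)
cross product → J_v[:, 1] = (2.6526,4.5944,-3.1888)
J_ω[:, 1] = z_1
entry J[3][1] = -0.8660

-0.866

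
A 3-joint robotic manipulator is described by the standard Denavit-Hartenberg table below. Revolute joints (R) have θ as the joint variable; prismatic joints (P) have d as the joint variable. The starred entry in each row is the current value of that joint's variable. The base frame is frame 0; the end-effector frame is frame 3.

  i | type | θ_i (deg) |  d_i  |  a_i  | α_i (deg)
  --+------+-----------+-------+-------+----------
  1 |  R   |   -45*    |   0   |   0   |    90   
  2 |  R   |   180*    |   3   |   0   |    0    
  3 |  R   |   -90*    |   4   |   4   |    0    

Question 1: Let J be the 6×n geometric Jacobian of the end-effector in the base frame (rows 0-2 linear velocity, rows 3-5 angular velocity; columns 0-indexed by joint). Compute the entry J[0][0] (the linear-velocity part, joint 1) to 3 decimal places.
axis z_0 = ẑ; lever o_n−o_0 = (-4.9497,-4.9497,4.0000)
cross product → J_v[:, 0] = (4.9497,-4.9497,0.0000)
J_ω[:, 0] = z_0
entry J[0][0] = 4.9497

4.950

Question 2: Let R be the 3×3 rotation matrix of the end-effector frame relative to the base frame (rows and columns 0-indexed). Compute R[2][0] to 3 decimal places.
1.000

End-effector x-axis (col 0 of R) = (0.0000,0.0000,1.0000)
R[2][0] = 1.0000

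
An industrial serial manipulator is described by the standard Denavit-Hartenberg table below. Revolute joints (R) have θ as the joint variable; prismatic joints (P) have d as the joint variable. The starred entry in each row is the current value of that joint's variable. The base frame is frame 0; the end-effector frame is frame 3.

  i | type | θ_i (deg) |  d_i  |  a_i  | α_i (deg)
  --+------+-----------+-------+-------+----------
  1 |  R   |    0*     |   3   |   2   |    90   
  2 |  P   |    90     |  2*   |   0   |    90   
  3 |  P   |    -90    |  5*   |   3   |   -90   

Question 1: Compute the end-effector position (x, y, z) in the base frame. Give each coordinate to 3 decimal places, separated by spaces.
after link 1: o_1 = (2.0000, 0.0000, 3.0000)
after link 2: o_2 = (2.0000, -2.0000, 3.0000)
after link 3: o_3 = (7.0000, 1.0000, 3.0000)

7.000 1.000 3.000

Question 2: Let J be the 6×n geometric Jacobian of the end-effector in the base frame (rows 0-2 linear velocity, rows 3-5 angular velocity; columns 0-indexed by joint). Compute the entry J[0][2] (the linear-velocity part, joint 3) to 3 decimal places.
prismatic axis z_2 = (1.0000,-0.0000,-0.0000)
J_v[:, 2] = z_2; J_ω[:, 2] = (0,0,0)
entry J[0][2] = 1.0000

1.000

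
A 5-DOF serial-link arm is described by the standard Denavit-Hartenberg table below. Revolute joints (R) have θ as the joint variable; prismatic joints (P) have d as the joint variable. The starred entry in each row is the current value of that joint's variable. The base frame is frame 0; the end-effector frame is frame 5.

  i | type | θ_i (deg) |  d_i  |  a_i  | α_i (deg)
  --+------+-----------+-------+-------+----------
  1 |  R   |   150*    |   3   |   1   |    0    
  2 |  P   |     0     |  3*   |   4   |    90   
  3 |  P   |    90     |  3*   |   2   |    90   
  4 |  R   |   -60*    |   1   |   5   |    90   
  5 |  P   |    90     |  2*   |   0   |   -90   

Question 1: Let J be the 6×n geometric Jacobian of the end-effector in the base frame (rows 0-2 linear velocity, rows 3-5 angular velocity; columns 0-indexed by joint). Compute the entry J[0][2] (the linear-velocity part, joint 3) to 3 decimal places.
0.500

prismatic axis z_2 = (0.5000,0.8660,0.0000)
J_v[:, 2] = z_2; J_ω[:, 2] = (0,0,0)
entry J[0][2] = 0.5000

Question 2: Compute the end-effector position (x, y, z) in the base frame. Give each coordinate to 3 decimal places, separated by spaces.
after link 1: o_1 = (-0.8660, 0.5000, 3.0000)
after link 2: o_2 = (-4.3301, 2.5000, 6.0000)
after link 3: o_3 = (-2.8301, 5.0981, 8.0000)
after link 4: o_4 = (-5.8612, 1.8481, 10.5000)
after link 5: o_5 = (-6.3612, 0.9821, 8.7679)

-6.361 0.982 8.768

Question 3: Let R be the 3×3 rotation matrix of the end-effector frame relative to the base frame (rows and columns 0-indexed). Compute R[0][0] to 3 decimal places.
-0.866

End-effector x-axis (col 0 of R) = (-0.8660,0.5000,0.0000)
R[0][0] = -0.8660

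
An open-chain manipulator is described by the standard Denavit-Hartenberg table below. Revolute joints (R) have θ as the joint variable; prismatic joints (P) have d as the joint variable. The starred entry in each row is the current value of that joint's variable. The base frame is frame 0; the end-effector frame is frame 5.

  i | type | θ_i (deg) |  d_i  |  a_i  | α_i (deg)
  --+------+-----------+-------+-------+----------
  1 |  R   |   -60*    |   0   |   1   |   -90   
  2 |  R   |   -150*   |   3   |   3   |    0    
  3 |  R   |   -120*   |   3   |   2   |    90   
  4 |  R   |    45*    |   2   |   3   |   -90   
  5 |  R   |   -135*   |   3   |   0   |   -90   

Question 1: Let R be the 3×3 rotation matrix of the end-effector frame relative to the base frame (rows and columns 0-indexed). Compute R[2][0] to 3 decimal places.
End-effector x-axis (col 0 of R) = (-0.0795,-0.8624,0.5000)
R[2][0] = 0.5000

0.500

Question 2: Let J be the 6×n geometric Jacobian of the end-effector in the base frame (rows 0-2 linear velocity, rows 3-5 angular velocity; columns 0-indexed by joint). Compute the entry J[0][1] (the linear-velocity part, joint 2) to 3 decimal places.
axis z_1 = (0.8660,0.5000,0.0000); lever o_n−o_1 = (8.5713,5.6393,-0.5000)
cross product → J_v[:, 1] = (-0.2500,0.4330,0.5981)
J_ω[:, 1] = z_1
entry J[0][1] = -0.2500

-0.250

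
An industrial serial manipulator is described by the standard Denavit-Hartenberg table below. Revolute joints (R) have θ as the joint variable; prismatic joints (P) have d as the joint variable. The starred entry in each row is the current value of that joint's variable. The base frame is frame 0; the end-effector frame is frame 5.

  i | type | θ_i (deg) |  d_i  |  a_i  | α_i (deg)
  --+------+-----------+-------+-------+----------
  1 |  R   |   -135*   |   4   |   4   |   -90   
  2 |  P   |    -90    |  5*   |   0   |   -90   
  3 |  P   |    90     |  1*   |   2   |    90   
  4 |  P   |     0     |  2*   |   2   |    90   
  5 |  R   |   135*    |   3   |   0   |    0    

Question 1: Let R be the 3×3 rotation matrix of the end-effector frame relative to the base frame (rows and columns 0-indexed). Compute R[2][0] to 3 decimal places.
End-effector x-axis (col 0 of R) = (0.5000,-0.5000,0.7071)
R[2][0] = 0.7071

0.707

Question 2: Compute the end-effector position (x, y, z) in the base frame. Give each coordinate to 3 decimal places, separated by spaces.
-0.707 -2.121 6.000

after link 1: o_1 = (-2.8284, -2.8284, 4.0000)
after link 2: o_2 = (0.7071, -6.3640, 4.0000)
after link 3: o_3 = (-1.4142, -5.6569, 4.0000)
after link 4: o_4 = (-2.8284, -4.2426, 6.0000)
after link 5: o_5 = (-0.7071, -2.1213, 6.0000)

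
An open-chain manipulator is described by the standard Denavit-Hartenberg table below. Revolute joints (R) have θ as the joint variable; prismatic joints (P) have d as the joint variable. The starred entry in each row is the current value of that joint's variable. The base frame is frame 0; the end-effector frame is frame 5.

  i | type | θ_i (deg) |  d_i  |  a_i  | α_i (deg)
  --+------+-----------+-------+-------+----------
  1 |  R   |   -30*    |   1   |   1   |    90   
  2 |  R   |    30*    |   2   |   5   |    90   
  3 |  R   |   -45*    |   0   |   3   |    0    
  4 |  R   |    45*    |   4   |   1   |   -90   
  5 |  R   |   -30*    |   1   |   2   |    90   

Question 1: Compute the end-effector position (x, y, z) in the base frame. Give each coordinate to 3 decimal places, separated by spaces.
9.982 -6.778 1.597

after link 1: o_1 = (0.8660, -0.5000, 1.0000)
after link 2: o_2 = (3.6160, -4.3971, 3.5000)
after link 3: o_3 = (6.2677, -3.4786, 4.5607)
after link 4: o_4 = (8.7497, -4.9116, 1.5966)
after link 5: o_5 = (9.9818, -6.7776, 1.5966)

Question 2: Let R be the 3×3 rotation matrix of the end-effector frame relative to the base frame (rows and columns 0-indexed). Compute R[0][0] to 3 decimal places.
0.866

End-effector x-axis (col 0 of R) = (0.8660,-0.5000,-0.0000)
R[0][0] = 0.8660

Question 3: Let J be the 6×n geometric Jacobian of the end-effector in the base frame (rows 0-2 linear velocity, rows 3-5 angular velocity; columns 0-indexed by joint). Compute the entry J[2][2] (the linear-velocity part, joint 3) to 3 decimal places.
0.561

axis z_2 = (0.4330,-0.2500,-0.8660); lever o_n−o_2 = (6.3658,-2.3805,-1.9034)
cross product → J_v[:, 2] = (-1.5857,-4.6887,0.5607)
J_ω[:, 2] = z_2
entry J[2][2] = 0.5607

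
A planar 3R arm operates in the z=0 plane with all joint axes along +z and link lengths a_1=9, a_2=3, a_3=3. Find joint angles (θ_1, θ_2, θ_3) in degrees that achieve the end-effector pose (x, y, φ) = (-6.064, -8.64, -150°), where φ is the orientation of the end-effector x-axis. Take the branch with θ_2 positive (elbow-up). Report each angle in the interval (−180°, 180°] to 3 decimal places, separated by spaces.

-134.999 120.010 -135.011

wrist centre = target − a_3·(cos φ, sin φ) = (-3.4659, -7.1400)
cos θ_2 = (62.9922−9²−3²)/(2·9·3) = -0.5001; θ_2 = 120.0095° (elbow-up)
β = atan2(-7.1400,-3.4659) = -115.8930°; ψ = atan2(2.5978,7.4996) = 19.1059°
θ_1 = β − ψ = -134.9990°
θ_3 = φ − θ_1 − θ_2 = -135.0106° (wrapped to (-180°,180°])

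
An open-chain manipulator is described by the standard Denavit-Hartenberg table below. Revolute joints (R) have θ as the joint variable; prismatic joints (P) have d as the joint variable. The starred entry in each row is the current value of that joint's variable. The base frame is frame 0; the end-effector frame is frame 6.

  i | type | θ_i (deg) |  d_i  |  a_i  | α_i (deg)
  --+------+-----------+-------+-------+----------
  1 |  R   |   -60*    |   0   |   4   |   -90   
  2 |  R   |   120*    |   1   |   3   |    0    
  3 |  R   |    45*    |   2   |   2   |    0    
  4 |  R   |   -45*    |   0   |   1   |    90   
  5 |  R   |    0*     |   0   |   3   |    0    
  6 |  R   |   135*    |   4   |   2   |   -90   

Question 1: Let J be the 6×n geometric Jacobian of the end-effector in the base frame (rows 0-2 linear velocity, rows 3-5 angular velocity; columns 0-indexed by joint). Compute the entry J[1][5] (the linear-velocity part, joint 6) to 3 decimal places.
-1.319

axis z_5 = (0.4330,-0.7500,-0.5000); lever o_n−o_5 = (3.3103,-2.9053,-0.7753)
cross product → J_v[:, 5] = (-0.8712,-1.3195,1.2247)
J_ω[:, 5] = z_5
entry J[1][5] = -1.3195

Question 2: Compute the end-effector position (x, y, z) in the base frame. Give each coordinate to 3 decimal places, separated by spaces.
5.192 -0.165 -7.355

after link 1: o_1 = (2.0000, -3.4641, 0.0000)
after link 2: o_2 = (2.1160, -1.6651, -2.5981)
after link 3: o_3 = (2.8822, 1.0080, -3.1157)
after link 4: o_4 = (2.6322, 1.4410, -3.9817)
after link 5: o_5 = (1.8822, 2.7400, -6.5798)
after link 6: o_6 = (5.1925, -0.1652, -7.3551)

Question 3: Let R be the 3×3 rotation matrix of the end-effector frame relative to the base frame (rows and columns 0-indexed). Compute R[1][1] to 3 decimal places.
0.750

End-effector y-axis (col 1 of R) = (-0.4330,0.7500,0.5000)
R[1][1] = 0.7500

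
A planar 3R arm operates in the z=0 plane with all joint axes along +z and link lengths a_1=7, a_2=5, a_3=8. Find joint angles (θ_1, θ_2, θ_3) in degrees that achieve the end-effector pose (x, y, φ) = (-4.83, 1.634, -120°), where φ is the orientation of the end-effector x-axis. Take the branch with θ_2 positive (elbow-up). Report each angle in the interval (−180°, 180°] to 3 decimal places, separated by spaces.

wrist centre = target − a_3·(cos φ, sin φ) = (-0.8300, 8.5622)
cos θ_2 = (74.0002−7²−5²)/(2·7·5) = 0.0000; θ_2 = 89.9998° (elbow-up)
β = atan2(8.5622,-0.8300) = 95.5368°; ψ = atan2(5.0000,7.0000) = 35.5376°
θ_1 = β − ψ = 59.9992°
θ_3 = φ − θ_1 − θ_2 = 90.0010° (wrapped to (-180°,180°])

59.999 90.000 90.001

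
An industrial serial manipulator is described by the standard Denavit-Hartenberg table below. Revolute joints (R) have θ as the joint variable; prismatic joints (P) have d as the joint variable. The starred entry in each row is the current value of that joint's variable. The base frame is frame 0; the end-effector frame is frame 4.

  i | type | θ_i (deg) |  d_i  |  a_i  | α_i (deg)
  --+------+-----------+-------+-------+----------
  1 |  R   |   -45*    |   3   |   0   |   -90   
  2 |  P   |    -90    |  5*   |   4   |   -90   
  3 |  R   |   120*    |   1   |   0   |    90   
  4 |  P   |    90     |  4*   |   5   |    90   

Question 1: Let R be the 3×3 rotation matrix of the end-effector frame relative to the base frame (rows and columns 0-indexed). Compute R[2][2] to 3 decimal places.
-0.500

End-effector z-axis (col 2 of R) = (-0.6124,-0.6124,-0.5000)
R[2][2] = -0.5000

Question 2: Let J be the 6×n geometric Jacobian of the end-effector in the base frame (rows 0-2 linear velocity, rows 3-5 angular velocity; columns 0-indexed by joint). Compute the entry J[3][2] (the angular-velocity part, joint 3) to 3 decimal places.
axis z_2 = (0.7071,-0.7071,-0.0000); lever o_n−o_2 = (2.8284,-5.6569,3.4641)
cross product → J_v[:, 2] = (-2.4495,-2.4495,-2.0000)
J_ω[:, 2] = z_2
entry J[3][2] = 0.7071

0.707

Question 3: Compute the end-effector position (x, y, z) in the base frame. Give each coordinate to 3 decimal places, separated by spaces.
6.364 -2.121 10.464

after link 1: o_1 = (0.0000, 0.0000, 3.0000)
after link 2: o_2 = (3.5355, 3.5355, 7.0000)
after link 3: o_3 = (4.2426, 2.8284, 7.0000)
after link 4: o_4 = (6.3640, -2.1213, 10.4641)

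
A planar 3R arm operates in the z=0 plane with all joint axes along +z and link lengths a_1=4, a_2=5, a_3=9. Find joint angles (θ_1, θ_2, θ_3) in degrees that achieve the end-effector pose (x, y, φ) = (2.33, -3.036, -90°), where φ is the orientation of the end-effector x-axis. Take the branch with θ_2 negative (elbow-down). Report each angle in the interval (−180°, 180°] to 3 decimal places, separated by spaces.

wrist centre = target − a_3·(cos φ, sin φ) = (2.3300, 5.9640)
cos θ_2 = (40.9982−4²−5²)/(2·4·5) = -0.0000; θ_2 = -90.0026° (elbow-down)
β = atan2(5.9640,2.3300) = 68.6605°; ψ = atan2(-5.0000,3.9998) = -51.3418°
θ_1 = β − ψ = 120.0023°
θ_3 = φ − θ_1 − θ_2 = -119.9997° (wrapped to (-180°,180°])

120.002 -90.003 -120.000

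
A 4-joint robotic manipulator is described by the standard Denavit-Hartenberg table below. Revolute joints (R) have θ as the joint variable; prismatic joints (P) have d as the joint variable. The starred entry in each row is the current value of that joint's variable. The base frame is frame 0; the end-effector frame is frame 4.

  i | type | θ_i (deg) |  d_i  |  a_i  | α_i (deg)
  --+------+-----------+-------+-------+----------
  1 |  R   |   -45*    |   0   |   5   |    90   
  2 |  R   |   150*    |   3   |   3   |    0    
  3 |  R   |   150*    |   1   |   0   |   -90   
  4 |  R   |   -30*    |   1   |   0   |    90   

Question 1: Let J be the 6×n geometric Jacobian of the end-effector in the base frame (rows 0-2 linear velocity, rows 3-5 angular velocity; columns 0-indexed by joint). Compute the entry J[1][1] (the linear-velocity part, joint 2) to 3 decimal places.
axis z_1 = (-0.7071,-0.7071,0.0000); lever o_n−o_1 = (-4.0532,-1.6037,2.0000)
cross product → J_v[:, 1] = (-1.4142,1.4142,-1.7321)
J_ω[:, 1] = z_1
entry J[1][1] = 1.4142

1.414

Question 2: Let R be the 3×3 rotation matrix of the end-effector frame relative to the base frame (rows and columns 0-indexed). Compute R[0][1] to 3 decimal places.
End-effector y-axis (col 1 of R) = (0.6124,-0.6124,0.5000)
R[0][1] = 0.6124

0.612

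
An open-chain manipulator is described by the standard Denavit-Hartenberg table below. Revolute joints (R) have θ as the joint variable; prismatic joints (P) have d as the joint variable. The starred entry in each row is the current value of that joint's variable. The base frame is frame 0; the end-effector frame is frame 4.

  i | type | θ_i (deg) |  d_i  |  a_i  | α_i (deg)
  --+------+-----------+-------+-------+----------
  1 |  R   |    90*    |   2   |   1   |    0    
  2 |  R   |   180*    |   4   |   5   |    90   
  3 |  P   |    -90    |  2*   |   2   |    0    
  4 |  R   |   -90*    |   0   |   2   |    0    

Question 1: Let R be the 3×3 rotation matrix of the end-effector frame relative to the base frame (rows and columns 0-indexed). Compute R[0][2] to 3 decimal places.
End-effector z-axis (col 2 of R) = (-1.0000,0.0000,0.0000)
R[0][2] = -1.0000

-1.000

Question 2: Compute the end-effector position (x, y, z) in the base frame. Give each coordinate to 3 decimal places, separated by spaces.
-2.000 -2.000 4.000

after link 1: o_1 = (0.0000, 1.0000, 2.0000)
after link 2: o_2 = (-0.0000, -4.0000, 6.0000)
after link 3: o_3 = (-2.0000, -4.0000, 4.0000)
after link 4: o_4 = (-2.0000, -2.0000, 4.0000)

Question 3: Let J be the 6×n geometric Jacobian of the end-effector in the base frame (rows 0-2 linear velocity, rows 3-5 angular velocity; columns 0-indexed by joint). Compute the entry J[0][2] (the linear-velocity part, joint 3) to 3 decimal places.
prismatic axis z_2 = (-1.0000,0.0000,0.0000)
J_v[:, 2] = z_2; J_ω[:, 2] = (0,0,0)
entry J[0][2] = -1.0000

-1.000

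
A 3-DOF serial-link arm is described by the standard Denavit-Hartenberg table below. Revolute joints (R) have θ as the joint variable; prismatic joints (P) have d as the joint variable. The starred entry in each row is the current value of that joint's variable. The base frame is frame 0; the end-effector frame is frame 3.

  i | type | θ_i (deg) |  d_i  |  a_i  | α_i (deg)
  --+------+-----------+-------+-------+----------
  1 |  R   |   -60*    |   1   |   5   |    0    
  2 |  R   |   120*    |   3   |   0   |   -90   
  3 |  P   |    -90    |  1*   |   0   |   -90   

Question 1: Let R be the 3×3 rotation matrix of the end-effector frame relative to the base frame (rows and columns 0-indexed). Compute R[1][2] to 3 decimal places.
0.866

End-effector z-axis (col 2 of R) = (0.5000,0.8660,-0.0000)
R[1][2] = 0.8660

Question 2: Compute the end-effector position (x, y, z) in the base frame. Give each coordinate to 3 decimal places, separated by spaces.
after link 1: o_1 = (2.5000, -4.3301, 1.0000)
after link 2: o_2 = (2.5000, -4.3301, 4.0000)
after link 3: o_3 = (1.6340, -3.8301, 4.0000)

1.634 -3.830 4.000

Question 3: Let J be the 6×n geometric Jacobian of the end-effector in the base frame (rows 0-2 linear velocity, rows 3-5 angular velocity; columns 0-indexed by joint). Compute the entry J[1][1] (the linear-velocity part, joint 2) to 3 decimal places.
axis z_1 = (0.0000,0.0000,1.0000); lever o_n−o_1 = (-0.8660,0.5000,3.0000)
cross product → J_v[:, 1] = (-0.5000,-0.8660,0.0000)
J_ω[:, 1] = z_1
entry J[1][1] = -0.8660

-0.866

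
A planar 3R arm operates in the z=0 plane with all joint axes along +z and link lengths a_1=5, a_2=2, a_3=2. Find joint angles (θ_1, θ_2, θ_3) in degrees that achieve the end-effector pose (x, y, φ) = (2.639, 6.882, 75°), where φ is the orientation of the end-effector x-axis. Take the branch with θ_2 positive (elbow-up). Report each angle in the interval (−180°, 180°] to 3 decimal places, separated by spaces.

wrist centre = target − a_3·(cos φ, sin φ) = (2.1214, 4.9501)
cos θ_2 = (29.0041−5²−2²)/(2·5·2) = 0.0002; θ_2 = 89.9881° (elbow-up)
β = atan2(4.9501,2.1214) = 66.8027°; ψ = atan2(2.0000,5.0004) = 21.7998°
θ_1 = β − ψ = 45.0029°
θ_3 = φ − θ_1 − θ_2 = -59.9910° (wrapped to (-180°,180°])

45.003 89.988 -59.991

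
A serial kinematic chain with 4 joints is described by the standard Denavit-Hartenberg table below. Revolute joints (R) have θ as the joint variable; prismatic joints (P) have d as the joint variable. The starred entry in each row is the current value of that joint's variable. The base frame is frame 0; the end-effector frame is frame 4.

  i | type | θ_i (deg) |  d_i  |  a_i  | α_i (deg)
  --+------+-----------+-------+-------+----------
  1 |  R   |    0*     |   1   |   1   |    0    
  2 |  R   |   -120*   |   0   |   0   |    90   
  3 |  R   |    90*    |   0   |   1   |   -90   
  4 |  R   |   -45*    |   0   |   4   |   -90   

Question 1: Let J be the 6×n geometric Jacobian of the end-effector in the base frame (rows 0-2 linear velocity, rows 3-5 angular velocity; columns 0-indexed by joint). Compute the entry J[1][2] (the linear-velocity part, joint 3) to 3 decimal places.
axis z_2 = (-0.8660,0.5000,0.0000); lever o_n−o_2 = (-2.4495,1.4142,3.8284)
cross product → J_v[:, 2] = (1.9142,3.3155,0.0000)
J_ω[:, 2] = z_2
entry J[1][2] = 3.3155

3.316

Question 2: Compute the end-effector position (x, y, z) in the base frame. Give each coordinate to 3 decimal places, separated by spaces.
-1.449 1.414 4.828

after link 1: o_1 = (1.0000, 0.0000, 1.0000)
after link 2: o_2 = (1.0000, 0.0000, 1.0000)
after link 3: o_3 = (1.0000, -0.0000, 2.0000)
after link 4: o_4 = (-1.4495, 1.4142, 4.8284)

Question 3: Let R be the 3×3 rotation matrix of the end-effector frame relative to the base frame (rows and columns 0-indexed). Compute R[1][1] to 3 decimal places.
-0.866

End-effector y-axis (col 1 of R) = (-0.5000,-0.8660,-0.0000)
R[1][1] = -0.8660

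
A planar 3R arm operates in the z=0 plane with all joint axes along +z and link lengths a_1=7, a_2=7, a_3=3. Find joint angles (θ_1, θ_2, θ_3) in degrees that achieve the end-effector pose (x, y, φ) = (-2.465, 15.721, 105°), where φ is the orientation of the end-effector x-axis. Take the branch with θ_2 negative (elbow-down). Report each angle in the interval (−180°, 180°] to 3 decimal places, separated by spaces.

120.006 -45.008 30.003

wrist centre = target − a_3·(cos φ, sin φ) = (-1.6885, 12.8232)
cos θ_2 = (167.2862−7²−7²)/(2·7·7) = 0.7070; θ_2 = -45.0085° (elbow-down)
β = atan2(12.8232,-1.6885) = 97.5015°; ψ = atan2(-4.9505,11.9490) = -22.5042°
θ_1 = β − ψ = 120.0057°
θ_3 = φ − θ_1 − θ_2 = 30.0028° (wrapped to (-180°,180°])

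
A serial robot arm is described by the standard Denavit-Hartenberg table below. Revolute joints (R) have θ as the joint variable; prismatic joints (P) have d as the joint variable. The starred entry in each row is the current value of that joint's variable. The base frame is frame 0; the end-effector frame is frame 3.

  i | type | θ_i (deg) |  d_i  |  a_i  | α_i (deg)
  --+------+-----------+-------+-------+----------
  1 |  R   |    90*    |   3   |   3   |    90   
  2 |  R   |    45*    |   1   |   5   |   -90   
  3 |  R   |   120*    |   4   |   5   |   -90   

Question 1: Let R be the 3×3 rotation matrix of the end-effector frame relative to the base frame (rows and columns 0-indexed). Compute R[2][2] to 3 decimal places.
-0.612

End-effector z-axis (col 2 of R) = (0.5000,-0.6124,-0.6124)
R[2][2] = -0.6124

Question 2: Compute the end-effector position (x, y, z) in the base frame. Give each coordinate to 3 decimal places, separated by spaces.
-3.330 1.939 7.596

after link 1: o_1 = (0.0000, 3.0000, 3.0000)
after link 2: o_2 = (1.0000, 6.5355, 6.5355)
after link 3: o_3 = (-3.3301, 1.9393, 7.5962)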